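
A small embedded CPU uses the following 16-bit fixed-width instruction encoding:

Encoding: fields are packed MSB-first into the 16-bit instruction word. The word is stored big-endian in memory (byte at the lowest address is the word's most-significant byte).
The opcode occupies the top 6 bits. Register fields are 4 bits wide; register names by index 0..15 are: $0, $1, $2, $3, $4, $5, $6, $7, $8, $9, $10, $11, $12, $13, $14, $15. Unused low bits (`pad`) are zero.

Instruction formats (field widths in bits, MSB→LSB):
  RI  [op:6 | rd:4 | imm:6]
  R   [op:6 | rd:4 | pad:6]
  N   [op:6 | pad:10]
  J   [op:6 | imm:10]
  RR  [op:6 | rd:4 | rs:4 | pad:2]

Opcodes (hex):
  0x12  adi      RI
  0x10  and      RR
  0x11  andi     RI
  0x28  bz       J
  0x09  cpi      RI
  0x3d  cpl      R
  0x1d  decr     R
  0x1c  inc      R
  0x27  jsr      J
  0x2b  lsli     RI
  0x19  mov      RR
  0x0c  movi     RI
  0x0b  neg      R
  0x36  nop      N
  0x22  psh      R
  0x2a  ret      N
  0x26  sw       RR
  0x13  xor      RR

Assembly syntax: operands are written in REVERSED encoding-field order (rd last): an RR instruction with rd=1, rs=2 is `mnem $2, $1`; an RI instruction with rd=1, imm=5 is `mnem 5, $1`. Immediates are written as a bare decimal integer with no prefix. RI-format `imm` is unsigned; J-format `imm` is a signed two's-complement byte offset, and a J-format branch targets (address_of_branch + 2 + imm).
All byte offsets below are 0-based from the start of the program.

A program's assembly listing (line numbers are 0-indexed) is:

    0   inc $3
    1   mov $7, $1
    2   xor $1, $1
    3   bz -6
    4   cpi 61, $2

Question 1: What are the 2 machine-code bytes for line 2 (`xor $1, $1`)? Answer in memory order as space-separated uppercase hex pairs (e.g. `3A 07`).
4C 44

2. xor fields op=0x13:6|rd=1:4|rs=1:4|pad=0:2 → word 4c44h → 4c 44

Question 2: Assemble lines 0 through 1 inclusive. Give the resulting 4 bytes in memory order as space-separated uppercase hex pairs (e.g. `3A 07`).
L0: inc op=0x1c:6|rd=3:4|pad=0:6 ⇒ 0x70c0 ⇒ big 70 c0
L1: mov op=0x19:6|rd=1:4|rs=7:4|pad=0:2 ⇒ 0x645c ⇒ big 64 5c

70 C0 64 5C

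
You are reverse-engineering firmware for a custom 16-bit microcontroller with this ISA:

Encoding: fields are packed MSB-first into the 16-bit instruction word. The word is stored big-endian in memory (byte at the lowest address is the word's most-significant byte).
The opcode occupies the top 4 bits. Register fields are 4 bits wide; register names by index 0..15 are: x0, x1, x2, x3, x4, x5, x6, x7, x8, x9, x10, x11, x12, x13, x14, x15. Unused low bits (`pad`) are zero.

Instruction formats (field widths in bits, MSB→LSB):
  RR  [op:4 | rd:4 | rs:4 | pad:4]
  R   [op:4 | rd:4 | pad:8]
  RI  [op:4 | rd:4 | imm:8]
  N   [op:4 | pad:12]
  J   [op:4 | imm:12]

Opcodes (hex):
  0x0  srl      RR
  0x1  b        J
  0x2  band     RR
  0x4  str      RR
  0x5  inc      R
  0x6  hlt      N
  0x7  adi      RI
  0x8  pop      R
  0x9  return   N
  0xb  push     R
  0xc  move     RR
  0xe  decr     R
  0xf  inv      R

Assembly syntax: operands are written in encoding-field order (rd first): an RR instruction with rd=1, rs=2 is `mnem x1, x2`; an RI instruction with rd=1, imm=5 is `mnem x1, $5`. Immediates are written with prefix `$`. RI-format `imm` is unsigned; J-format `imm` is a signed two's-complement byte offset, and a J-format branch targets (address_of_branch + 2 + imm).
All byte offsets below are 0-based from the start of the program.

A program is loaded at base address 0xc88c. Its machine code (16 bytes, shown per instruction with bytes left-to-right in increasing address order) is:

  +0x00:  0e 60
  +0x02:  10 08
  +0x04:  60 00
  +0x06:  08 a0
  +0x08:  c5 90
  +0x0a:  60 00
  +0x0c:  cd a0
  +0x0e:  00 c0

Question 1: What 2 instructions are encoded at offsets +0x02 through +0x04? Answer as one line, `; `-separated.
off 0x02: read 10 08 as big → 0x1008
  opcode bits[15:12]=0x1: b/J
  imm: (w>>0)&0xfff=0x8 → $8
off 0x04: read 60 00 as big → 0x6000
  opcode bits[15:12]=0x6: hlt/N

b $8; hlt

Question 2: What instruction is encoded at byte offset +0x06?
srl x8, x10

off 0x06: read 08 a0 as big → 0x08a0
  op=0x08a0>>12=0x0 ⇒ srl (RR)
  [11:8] rd=8 = x8
  [7:4] rs=10 = x10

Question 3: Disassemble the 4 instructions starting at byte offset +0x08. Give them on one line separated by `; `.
move x5, x9; hlt; move x13, x10; srl x0, x12

[08] c5 90 → 0xc590
  top 4b → 0xc → move [RR]
  rd: (w>>8)&0xf=0x5 → x5
  rs: (w>>4)&0xf=0x9 → x9
[0a] 60 00 → 0x6000
  top 4b → 0x6 → hlt [N]
[0c] cd a0 → 0xcda0
  top 4b → 0xc → move [RR]
  rd: (w>>8)&0xf=0xd → x13
  rs: (w>>4)&0xf=0xa → x10
[0e] 00 c0 → 0x00c0
  top 4b → 0x0 → srl [RR]
  rd: (w>>8)&0xf=0x0 → x0
  rs: (w>>4)&0xf=0xc → x12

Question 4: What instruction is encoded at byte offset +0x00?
@+00  big-endian(0e 60) = 0x0e60
  top 4b → 0x0 → srl [RR]
  rd: (w>>8)&0xf=0xe → x14
  rs: (w>>4)&0xf=0x6 → x6

srl x14, x6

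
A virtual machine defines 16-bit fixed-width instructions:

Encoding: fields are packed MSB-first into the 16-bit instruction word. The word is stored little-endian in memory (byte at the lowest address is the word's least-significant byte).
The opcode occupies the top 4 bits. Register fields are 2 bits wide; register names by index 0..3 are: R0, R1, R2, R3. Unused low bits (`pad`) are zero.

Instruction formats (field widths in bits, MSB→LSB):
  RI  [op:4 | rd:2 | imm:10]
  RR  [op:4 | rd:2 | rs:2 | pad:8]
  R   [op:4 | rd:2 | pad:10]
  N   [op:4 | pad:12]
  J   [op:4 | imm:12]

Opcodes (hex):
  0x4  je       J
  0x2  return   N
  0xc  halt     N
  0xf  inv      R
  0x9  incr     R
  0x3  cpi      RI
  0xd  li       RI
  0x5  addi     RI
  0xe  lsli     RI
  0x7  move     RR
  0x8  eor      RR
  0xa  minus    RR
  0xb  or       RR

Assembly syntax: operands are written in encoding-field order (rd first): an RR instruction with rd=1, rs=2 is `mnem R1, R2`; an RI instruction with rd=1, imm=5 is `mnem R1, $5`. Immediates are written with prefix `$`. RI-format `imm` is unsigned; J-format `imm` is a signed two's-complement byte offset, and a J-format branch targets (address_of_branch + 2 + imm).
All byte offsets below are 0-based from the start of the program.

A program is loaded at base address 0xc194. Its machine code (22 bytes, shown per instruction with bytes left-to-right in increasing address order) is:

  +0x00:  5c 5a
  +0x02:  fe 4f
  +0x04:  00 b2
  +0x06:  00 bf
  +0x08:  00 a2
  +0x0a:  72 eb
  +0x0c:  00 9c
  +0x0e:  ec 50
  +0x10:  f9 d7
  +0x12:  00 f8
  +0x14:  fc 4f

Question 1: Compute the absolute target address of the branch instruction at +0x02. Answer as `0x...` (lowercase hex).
+0x02: fe 4f ⇒ word 0x4ffe (little)
  opcode bits[15:12]=0x4: je/J
  [11:0] imm=4094 (s12→-2) = $-2
  target = base 0xc194 + off 0x02 + 2 + imm -2 = 0xc196

0xc196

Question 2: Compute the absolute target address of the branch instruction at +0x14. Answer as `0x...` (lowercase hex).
off 0x14: read fc 4f as little → 0x4ffc
  top 4b → 0x4 → je [J]
  imm@[11:0]=0xffc (s12→-4) ⇒ $-4
  target = base 0xc194 + off 0x14 + 2 + imm -4 = 0xc1a6

0xc1a6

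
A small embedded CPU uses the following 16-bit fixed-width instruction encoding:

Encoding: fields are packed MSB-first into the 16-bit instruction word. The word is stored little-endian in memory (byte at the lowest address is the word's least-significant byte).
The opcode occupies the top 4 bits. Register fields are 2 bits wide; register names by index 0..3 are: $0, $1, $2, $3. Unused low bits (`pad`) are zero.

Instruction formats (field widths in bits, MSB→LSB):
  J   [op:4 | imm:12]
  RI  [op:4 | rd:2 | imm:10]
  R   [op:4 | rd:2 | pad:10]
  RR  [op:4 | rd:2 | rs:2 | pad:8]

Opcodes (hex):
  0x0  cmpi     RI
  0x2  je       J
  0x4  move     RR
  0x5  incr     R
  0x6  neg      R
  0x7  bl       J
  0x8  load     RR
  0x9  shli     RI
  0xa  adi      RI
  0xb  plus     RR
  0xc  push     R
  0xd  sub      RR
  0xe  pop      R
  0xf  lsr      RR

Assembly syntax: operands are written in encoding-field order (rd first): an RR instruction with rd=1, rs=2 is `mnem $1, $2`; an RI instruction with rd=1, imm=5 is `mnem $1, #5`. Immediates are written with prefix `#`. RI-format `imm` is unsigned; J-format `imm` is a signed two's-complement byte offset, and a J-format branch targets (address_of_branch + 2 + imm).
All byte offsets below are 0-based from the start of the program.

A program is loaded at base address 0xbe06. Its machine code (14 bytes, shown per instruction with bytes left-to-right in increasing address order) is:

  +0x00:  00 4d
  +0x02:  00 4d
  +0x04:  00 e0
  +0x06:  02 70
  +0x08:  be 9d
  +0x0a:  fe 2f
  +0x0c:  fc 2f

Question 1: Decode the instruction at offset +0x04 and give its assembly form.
[04] 00 e0 → 0xe000
  opcode bits[15:12]=0xe: pop/R
  rd: (w>>10)&0x3=0x0 → $0

pop $0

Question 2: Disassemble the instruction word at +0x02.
move $3, $1

+0x02: 00 4d ⇒ word 0x4d00 (little)
  top 4b → 0x4 → move [RR]
  rd: (w>>10)&0x3=0x3 → $3
  rs: (w>>8)&0x3=0x1 → $1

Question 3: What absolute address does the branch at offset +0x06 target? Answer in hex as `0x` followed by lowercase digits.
0xbe10

[06] 02 70 → 0x7002
  op=0x7002>>12=0x7 ⇒ bl (J)
  [11:0] imm=2 = #2
  target = base 0xbe06 + off 0x06 + 2 + imm 2 = 0xbe10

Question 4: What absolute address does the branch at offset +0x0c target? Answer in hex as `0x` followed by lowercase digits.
@+0c  little-endian(fc 2f) = 0x2ffc
  op=0x2ffc>>12=0x2 ⇒ je (J)
  imm: (w>>0)&0xfff=0xffc (s12→-4) → #-4
  target = base 0xbe06 + off 0x0c + 2 + imm -4 = 0xbe10

0xbe10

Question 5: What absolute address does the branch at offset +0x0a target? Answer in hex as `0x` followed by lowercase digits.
[0a] fe 2f → 0x2ffe
  opcode bits[15:12]=0x2: je/J
  imm@[11:0]=0xffe (s12→-2) ⇒ #-2
  target = base 0xbe06 + off 0x0a + 2 + imm -2 = 0xbe10

0xbe10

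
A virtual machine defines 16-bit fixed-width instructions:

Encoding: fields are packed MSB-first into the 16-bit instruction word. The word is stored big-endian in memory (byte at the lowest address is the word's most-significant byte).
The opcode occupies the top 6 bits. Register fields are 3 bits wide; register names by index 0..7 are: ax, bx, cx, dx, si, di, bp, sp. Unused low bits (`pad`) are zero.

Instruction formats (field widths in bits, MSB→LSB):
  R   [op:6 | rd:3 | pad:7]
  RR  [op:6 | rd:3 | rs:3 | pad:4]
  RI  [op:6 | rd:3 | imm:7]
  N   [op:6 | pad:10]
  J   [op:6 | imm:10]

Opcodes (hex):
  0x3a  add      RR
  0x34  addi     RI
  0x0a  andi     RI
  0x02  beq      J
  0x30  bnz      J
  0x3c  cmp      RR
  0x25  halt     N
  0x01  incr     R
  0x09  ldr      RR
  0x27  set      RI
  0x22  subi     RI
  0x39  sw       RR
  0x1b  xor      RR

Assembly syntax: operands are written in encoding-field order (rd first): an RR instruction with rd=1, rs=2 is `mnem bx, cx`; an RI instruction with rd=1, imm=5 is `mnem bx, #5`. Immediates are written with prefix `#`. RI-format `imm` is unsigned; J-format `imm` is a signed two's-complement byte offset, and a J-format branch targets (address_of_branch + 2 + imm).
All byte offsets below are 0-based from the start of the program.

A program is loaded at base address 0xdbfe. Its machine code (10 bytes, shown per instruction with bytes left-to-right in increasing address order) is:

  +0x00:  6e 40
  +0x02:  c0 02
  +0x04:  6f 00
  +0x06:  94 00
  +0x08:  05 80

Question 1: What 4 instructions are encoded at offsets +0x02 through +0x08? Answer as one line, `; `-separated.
+0x02: c0 02 ⇒ word 0xc002 (big)
  opcode bits[15:10]=0x30: bnz/J
  imm@[9:0]=0x2 ⇒ #2
+0x04: 6f 00 ⇒ word 0x6f00 (big)
  opcode bits[15:10]=0x1b: xor/RR
  rd@[9:7]=0x6 ⇒ bp
  rs@[6:4]=0x0 ⇒ ax
+0x06: 94 00 ⇒ word 0x9400 (big)
  opcode bits[15:10]=0x25: halt/N
+0x08: 05 80 ⇒ word 0x0580 (big)
  opcode bits[15:10]=0x1: incr/R
  rd@[9:7]=0x3 ⇒ dx

bnz #2; xor bp, ax; halt; incr dx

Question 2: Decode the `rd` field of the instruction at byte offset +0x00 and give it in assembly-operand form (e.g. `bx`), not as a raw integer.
+0x00: 6e 40 ⇒ word 0x6e40 (big)
  op=0x6e40>>10=0x1b ⇒ xor (RR)
  [9:7] rd=4 = si
  [6:4] rs=4 = si

si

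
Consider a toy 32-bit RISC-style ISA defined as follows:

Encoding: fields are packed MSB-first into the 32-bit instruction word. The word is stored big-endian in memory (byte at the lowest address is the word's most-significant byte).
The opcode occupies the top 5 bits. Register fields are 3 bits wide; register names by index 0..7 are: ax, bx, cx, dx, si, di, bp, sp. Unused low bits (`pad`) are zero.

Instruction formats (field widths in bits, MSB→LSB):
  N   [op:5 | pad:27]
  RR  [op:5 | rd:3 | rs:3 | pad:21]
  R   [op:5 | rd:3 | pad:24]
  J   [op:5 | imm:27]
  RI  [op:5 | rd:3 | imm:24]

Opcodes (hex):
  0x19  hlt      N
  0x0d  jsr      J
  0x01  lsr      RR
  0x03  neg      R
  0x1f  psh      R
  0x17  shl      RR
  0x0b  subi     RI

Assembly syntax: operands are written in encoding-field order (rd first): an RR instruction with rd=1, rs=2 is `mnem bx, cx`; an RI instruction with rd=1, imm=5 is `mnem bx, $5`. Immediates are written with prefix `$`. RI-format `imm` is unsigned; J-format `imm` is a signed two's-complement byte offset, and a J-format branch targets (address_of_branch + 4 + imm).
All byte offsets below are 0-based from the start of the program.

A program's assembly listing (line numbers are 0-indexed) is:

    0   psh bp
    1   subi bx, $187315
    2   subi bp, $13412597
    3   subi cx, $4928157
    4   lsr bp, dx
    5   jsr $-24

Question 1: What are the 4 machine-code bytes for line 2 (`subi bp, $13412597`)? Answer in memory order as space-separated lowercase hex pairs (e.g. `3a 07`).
5e cc a8 f5

line 2 (subi): pack op=0xb:5|rd=6:3|imm=13412597:24 = 0x5ecca8f5; big→ 5e cc a8 f5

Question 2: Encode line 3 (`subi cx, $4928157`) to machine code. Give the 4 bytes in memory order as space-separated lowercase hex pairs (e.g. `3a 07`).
5a 4b 32 9d

L3: subi op=0xb:5|rd=2:3|imm=4928157:24 ⇒ 0x5a4b329d ⇒ big 5a 4b 32 9d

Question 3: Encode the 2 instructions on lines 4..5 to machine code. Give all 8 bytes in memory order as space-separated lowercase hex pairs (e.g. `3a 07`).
L4: lsr op=0x1:5|rd=6:3|rs=3:3|pad=0:21 ⇒ 0x0e600000 ⇒ big 0e 60 00 00
L5: jsr op=0xd:5|imm=-24:27 ⇒ 0x6fffffe8 ⇒ big 6f ff ff e8

0e 60 00 00 6f ff ff e8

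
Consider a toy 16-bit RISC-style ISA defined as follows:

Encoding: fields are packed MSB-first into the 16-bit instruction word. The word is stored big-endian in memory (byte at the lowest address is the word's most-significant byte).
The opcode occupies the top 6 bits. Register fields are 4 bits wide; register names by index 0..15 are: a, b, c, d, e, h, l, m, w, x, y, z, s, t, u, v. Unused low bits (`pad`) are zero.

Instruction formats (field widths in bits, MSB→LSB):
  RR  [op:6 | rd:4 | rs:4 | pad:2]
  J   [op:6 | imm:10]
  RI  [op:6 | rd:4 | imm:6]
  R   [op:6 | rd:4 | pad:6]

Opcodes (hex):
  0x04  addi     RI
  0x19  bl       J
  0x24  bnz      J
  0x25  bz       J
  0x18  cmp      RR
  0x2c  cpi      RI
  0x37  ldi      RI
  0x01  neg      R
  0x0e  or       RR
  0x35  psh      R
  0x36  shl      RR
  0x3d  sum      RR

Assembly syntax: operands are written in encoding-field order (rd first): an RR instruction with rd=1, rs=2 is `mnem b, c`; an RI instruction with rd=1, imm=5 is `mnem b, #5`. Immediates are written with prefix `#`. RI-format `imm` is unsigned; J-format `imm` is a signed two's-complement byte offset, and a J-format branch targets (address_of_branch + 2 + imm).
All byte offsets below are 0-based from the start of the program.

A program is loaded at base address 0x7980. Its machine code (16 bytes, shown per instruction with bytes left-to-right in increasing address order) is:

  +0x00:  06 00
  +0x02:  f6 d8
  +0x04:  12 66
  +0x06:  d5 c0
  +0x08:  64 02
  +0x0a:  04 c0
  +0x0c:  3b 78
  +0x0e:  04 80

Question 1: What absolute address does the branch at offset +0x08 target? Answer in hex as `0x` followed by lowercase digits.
@+08  big-endian(64 02) = 0x6402
  opcode bits[15:10]=0x19: bl/J
  imm: (w>>0)&0x3ff=0x2 → #2
  target = base 0x7980 + off 0x08 + 2 + imm 2 = 0x798c

0x798c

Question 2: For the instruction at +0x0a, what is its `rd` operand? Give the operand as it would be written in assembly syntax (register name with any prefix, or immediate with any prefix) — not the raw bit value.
d

+0x0a: 04 c0 ⇒ word 0x04c0 (big)
  top 6b → 0x1 → neg [R]
  rd: (w>>6)&0xf=0x3 → d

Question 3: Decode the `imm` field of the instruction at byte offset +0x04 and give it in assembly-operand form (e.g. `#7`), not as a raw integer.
[04] 12 66 → 0x1266
  op=0x1266>>10=0x4 ⇒ addi (RI)
  [9:6] rd=9 = x
  [5:0] imm=38 = #38

#38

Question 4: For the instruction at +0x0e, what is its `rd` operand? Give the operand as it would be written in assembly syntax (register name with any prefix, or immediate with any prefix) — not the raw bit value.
+0x0e: 04 80 ⇒ word 0x0480 (big)
  opcode bits[15:10]=0x1: neg/R
  [9:6] rd=2 = c

c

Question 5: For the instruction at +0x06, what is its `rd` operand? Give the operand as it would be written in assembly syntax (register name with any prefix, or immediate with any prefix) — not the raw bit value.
+0x06: d5 c0 ⇒ word 0xd5c0 (big)
  op=0xd5c0>>10=0x35 ⇒ psh (R)
  rd@[9:6]=0x7 ⇒ m

m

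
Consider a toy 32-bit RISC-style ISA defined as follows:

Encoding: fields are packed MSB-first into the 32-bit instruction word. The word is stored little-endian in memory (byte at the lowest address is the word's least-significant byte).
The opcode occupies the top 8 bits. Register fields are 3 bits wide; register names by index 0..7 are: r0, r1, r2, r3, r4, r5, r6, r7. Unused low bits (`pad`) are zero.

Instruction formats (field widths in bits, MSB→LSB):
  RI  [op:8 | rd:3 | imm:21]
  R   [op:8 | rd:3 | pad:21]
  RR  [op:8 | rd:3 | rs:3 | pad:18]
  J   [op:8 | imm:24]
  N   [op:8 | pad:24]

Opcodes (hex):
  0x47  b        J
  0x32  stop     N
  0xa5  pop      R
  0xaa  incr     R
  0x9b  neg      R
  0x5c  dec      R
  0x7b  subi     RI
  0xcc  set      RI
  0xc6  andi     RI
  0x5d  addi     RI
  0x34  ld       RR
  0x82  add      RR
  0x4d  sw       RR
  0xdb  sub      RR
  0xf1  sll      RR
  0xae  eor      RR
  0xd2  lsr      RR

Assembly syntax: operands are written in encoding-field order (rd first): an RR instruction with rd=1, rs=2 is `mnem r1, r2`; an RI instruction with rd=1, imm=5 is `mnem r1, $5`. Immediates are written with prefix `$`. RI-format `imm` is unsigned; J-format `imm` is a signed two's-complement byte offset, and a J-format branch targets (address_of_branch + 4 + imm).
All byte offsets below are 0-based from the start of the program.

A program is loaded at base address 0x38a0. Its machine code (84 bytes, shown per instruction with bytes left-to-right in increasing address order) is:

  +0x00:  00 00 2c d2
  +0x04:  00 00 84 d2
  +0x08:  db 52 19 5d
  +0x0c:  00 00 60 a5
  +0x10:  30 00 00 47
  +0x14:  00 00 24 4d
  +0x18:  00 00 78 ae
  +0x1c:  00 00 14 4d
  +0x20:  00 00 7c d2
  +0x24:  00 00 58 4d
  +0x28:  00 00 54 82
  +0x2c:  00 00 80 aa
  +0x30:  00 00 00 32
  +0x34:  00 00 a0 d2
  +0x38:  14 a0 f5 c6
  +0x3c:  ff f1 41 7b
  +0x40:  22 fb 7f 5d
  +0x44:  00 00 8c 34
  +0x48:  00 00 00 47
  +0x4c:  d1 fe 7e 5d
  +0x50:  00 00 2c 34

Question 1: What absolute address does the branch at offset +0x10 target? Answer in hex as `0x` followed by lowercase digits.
0x38e4

+0x10: 30 00 00 47 ⇒ word 0x47000030 (little)
  op=0x47000030>>24=0x47 ⇒ b (J)
  imm@[23:0]=0x30 ⇒ $48
  target = base 0x38a0 + off 0x10 + 4 + imm 48 = 0x38e4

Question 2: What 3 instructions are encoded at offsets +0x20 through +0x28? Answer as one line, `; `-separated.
+0x20: 00 00 7c d2 ⇒ word 0xd27c0000 (little)
  op=0xd27c0000>>24=0xd2 ⇒ lsr (RR)
  [23:21] rd=3 = r3
  [20:18] rs=7 = r7
+0x24: 00 00 58 4d ⇒ word 0x4d580000 (little)
  op=0x4d580000>>24=0x4d ⇒ sw (RR)
  [23:21] rd=2 = r2
  [20:18] rs=6 = r6
+0x28: 00 00 54 82 ⇒ word 0x82540000 (little)
  op=0x82540000>>24=0x82 ⇒ add (RR)
  [23:21] rd=2 = r2
  [20:18] rs=5 = r5

lsr r3, r7; sw r2, r6; add r2, r5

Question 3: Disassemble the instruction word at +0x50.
ld r1, r3

[50] 00 00 2c 34 → 0x342c0000
  op=0x342c0000>>24=0x34 ⇒ ld (RR)
  [23:21] rd=1 = r1
  [20:18] rs=3 = r3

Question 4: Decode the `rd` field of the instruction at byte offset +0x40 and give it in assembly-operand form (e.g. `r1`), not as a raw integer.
r3

+0x40: 22 fb 7f 5d ⇒ word 0x5d7ffb22 (little)
  top 8b → 0x5d → addi [RI]
  rd: (w>>21)&0x7=0x3 → r3
  imm: (w>>0)&0x1fffff=0x1ffb22 → $2095906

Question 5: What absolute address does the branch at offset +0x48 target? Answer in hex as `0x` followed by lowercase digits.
0x38ec

+0x48: 00 00 00 47 ⇒ word 0x47000000 (little)
  op=0x47000000>>24=0x47 ⇒ b (J)
  [23:0] imm=0 = $0
  target = base 0x38a0 + off 0x48 + 4 + imm 0 = 0x38ec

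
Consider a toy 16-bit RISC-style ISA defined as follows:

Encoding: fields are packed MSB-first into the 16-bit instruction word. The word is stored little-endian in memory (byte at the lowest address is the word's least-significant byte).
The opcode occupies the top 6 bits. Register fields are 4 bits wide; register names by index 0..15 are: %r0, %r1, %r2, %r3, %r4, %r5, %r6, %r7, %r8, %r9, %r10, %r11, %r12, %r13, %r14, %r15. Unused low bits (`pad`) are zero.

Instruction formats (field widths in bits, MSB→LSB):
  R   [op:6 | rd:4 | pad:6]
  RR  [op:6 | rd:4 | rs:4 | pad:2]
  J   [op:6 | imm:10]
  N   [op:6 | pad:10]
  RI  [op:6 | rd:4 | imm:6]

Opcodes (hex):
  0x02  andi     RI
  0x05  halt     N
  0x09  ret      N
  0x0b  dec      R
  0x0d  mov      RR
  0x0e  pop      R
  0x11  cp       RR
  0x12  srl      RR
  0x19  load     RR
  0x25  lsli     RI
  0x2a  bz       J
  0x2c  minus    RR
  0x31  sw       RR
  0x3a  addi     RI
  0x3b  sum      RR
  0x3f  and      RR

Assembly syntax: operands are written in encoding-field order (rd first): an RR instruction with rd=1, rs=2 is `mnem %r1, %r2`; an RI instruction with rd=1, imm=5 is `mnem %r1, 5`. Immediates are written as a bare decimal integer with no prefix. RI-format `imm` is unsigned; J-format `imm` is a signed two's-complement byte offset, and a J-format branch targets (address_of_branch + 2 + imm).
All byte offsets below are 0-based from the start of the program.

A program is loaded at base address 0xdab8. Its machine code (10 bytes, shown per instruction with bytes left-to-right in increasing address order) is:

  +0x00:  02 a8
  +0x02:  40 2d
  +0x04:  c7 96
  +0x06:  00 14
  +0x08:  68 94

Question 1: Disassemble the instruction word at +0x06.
halt

off 0x06: read 00 14 as little → 0x1400
  opcode bits[15:10]=0x5: halt/N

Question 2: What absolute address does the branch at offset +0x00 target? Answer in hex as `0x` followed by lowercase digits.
+0x00: 02 a8 ⇒ word 0xa802 (little)
  top 6b → 0x2a → bz [J]
  [9:0] imm=2 = 2
  target = base 0xdab8 + off 0x00 + 2 + imm 2 = 0xdabc

0xdabc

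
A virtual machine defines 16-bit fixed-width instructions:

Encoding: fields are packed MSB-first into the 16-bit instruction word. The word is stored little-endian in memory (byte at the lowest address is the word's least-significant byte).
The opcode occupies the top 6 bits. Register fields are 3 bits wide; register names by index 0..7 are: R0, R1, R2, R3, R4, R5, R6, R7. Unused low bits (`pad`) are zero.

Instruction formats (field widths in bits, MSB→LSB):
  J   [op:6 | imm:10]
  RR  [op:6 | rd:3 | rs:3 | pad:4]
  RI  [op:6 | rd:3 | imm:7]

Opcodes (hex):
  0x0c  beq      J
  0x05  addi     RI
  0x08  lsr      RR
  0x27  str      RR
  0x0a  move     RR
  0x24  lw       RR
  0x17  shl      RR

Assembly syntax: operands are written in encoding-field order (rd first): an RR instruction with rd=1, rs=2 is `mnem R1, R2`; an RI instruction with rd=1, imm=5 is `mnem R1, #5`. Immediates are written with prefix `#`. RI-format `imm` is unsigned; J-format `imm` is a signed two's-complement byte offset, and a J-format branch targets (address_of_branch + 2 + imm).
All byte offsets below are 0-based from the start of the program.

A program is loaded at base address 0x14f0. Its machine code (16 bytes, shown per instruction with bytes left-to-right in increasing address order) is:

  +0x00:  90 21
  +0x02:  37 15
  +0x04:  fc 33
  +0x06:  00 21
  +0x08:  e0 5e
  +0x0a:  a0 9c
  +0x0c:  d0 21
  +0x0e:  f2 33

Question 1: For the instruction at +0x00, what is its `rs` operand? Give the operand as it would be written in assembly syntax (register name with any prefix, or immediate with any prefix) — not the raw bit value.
[00] 90 21 → 0x2190
  op=0x2190>>10=0x8 ⇒ lsr (RR)
  rd: (w>>7)&0x7=0x3 → R3
  rs: (w>>4)&0x7=0x1 → R1

R1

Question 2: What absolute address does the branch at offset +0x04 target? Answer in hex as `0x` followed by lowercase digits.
0x14f2

@+04  little-endian(fc 33) = 0x33fc
  opcode bits[15:10]=0xc: beq/J
  imm: (w>>0)&0x3ff=0x3fc (s10→-4) → #-4
  target = base 0x14f0 + off 0x04 + 2 + imm -4 = 0x14f2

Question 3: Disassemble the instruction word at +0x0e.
off 0x0e: read f2 33 as little → 0x33f2
  top 6b → 0xc → beq [J]
  imm@[9:0]=0x3f2 (s10→-14) ⇒ #-14

beq #-14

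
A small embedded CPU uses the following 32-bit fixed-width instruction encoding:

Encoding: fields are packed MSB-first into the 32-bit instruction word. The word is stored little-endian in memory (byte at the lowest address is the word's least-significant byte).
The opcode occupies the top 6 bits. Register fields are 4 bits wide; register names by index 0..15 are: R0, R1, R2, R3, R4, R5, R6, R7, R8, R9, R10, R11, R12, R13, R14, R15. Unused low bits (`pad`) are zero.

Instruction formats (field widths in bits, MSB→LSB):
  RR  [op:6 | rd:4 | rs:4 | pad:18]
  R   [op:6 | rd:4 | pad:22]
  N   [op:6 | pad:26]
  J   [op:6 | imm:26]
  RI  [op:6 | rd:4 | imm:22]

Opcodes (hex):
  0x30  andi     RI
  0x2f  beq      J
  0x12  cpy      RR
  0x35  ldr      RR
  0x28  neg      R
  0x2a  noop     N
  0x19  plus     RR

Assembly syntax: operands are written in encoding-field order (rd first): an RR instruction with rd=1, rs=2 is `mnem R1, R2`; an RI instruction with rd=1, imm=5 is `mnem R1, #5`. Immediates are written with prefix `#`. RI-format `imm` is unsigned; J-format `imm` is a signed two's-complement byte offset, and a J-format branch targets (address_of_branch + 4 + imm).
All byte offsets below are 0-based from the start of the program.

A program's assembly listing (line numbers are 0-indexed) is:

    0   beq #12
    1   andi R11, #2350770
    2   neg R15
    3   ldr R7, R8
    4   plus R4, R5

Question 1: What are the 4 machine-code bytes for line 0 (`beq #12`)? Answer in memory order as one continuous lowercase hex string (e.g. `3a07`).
0c0000bc

L0: beq op=0x2f:6|imm=12:26 ⇒ 0xbc00000c ⇒ little 0c 00 00 bc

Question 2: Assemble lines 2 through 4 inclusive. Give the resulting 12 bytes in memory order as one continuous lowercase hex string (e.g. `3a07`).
L2: neg op=0x28:6|rd=15:4|pad=0:22 ⇒ 0xa3c00000 ⇒ little 00 00 c0 a3
L3: ldr op=0x35:6|rd=7:4|rs=8:4|pad=0:18 ⇒ 0xd5e00000 ⇒ little 00 00 e0 d5
L4: plus op=0x19:6|rd=4:4|rs=5:4|pad=0:18 ⇒ 0x65140000 ⇒ little 00 00 14 65

0000c0a30000e0d500001465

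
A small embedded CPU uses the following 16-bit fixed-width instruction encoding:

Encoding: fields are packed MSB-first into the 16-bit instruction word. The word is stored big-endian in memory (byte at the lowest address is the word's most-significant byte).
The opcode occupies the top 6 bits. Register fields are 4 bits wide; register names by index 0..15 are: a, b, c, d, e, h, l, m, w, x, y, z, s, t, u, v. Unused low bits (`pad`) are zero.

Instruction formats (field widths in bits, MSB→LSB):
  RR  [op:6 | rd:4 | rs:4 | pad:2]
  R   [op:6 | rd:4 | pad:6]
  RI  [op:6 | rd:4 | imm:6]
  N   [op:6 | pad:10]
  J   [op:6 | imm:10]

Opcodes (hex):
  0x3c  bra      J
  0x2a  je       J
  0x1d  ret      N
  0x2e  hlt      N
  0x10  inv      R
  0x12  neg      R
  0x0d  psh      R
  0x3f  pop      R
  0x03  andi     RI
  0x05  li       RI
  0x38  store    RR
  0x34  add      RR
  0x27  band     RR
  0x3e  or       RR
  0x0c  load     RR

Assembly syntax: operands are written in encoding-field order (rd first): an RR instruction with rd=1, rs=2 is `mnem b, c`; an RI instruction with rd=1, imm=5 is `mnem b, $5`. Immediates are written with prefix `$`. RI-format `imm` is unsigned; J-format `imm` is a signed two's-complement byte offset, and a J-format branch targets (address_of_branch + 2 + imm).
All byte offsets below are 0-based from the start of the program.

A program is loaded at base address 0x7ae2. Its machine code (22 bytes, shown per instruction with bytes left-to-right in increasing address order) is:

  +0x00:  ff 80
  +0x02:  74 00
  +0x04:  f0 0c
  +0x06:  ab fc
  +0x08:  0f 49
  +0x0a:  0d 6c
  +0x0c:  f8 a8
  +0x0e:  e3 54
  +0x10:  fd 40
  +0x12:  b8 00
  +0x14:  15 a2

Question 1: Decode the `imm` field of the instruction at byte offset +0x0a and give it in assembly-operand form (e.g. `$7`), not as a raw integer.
@+0a  big-endian(0d 6c) = 0x0d6c
  top 6b → 0x3 → andi [RI]
  rd: (w>>6)&0xf=0x5 → h
  imm: (w>>0)&0x3f=0x2c → $44

$44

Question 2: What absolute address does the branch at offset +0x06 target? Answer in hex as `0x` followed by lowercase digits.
@+06  big-endian(ab fc) = 0xabfc
  opcode bits[15:10]=0x2a: je/J
  [9:0] imm=1020 (s10→-4) = $-4
  target = base 0x7ae2 + off 0x06 + 2 + imm -4 = 0x7ae6

0x7ae6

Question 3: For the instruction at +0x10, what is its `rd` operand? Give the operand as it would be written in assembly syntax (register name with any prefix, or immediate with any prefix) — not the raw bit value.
h

+0x10: fd 40 ⇒ word 0xfd40 (big)
  top 6b → 0x3f → pop [R]
  rd@[9:6]=0x5 ⇒ h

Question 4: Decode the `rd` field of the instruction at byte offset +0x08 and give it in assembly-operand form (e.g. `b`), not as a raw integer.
t

@+08  big-endian(0f 49) = 0x0f49
  op=0x0f49>>10=0x3 ⇒ andi (RI)
  rd: (w>>6)&0xf=0xd → t
  imm: (w>>0)&0x3f=0x9 → $9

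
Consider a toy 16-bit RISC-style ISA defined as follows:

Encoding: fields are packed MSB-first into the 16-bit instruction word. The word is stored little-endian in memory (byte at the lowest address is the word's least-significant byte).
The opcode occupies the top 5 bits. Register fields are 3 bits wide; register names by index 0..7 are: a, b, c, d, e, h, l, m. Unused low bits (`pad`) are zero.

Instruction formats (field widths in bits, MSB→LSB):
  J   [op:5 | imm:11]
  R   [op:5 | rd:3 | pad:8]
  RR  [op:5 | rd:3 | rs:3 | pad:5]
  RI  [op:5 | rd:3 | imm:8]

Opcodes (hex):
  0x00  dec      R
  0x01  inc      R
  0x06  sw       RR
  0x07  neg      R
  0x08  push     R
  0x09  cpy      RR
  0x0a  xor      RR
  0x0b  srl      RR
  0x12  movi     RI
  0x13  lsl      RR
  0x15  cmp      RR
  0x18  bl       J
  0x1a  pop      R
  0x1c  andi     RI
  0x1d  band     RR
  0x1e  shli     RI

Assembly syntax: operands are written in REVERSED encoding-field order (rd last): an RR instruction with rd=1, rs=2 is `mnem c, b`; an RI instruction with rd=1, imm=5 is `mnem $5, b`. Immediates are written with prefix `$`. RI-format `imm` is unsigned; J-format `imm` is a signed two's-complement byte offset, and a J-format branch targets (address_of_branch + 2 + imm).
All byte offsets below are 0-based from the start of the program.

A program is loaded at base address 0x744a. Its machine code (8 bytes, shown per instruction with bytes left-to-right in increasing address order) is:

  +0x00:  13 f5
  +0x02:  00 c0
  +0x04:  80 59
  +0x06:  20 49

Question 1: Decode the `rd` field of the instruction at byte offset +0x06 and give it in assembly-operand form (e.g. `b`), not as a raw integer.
b

[06] 20 49 → 0x4920
  op=0x4920>>11=0x9 ⇒ cpy (RR)
  rd@[10:8]=0x1 ⇒ b
  rs@[7:5]=0x1 ⇒ b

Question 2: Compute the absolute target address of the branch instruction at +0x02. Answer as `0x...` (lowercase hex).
[02] 00 c0 → 0xc000
  op=0xc000>>11=0x18 ⇒ bl (J)
  [10:0] imm=0 = $0
  target = base 0x744a + off 0x02 + 2 + imm 0 = 0x744e

0x744e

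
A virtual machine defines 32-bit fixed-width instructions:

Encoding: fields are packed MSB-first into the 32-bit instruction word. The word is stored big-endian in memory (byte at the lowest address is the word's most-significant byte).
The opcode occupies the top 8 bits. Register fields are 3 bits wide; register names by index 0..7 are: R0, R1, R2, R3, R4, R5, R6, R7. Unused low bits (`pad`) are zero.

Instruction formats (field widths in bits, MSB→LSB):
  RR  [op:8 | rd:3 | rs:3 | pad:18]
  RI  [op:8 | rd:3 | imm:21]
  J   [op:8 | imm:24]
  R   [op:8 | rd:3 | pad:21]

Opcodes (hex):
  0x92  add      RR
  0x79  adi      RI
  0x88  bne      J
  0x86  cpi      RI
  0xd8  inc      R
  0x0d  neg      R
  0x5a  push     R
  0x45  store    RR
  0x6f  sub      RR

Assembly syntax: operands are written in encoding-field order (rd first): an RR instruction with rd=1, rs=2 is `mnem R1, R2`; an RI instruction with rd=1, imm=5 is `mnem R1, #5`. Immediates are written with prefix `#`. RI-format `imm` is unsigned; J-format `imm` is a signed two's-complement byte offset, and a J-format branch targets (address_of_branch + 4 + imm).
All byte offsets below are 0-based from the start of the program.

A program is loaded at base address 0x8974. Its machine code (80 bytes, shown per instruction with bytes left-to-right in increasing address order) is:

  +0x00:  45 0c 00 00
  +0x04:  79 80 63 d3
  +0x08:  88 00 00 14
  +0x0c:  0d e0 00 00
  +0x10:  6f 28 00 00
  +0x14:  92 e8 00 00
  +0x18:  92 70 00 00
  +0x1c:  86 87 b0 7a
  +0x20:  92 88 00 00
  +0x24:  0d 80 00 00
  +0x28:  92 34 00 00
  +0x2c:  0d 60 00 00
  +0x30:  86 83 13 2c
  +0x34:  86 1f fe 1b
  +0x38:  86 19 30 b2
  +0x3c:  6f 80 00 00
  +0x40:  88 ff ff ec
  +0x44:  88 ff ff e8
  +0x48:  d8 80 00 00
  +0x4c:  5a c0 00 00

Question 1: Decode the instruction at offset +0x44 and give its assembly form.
bne #-24

@+44  big-endian(88 ff ff e8) = 0x88ffffe8
  top 8b → 0x88 → bne [J]
  imm@[23:0]=0xffffe8 (s24→-24) ⇒ #-24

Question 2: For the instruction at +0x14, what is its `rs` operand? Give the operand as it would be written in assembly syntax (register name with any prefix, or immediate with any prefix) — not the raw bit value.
R2

+0x14: 92 e8 00 00 ⇒ word 0x92e80000 (big)
  op=0x92e80000>>24=0x92 ⇒ add (RR)
  rd@[23:21]=0x7 ⇒ R7
  rs@[20:18]=0x2 ⇒ R2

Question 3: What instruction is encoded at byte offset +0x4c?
push R6

off 0x4c: read 5a c0 00 00 as big → 0x5ac00000
  op=0x5ac00000>>24=0x5a ⇒ push (R)
  rd@[23:21]=0x6 ⇒ R6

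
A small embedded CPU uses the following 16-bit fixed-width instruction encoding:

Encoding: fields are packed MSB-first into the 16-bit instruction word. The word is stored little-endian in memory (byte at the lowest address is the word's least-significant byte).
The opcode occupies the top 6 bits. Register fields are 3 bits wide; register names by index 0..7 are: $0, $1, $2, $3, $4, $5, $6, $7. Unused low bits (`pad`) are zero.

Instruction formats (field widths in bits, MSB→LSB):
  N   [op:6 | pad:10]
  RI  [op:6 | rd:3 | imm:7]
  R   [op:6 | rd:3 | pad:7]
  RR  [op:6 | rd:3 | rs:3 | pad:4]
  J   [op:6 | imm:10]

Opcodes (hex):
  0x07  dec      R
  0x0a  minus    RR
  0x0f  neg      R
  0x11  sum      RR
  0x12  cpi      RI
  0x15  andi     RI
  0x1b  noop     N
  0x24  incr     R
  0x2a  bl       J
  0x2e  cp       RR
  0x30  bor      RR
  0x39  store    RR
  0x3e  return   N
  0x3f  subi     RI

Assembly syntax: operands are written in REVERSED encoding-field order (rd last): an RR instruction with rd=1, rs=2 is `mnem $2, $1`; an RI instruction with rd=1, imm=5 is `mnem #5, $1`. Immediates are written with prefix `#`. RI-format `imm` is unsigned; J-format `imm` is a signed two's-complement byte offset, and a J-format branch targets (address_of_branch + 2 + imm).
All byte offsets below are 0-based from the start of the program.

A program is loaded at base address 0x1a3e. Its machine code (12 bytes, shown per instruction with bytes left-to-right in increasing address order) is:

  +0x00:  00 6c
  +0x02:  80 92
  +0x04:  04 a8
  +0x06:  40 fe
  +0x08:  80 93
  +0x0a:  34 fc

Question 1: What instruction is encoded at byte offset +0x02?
incr $5

[02] 80 92 → 0x9280
  opcode bits[15:10]=0x24: incr/R
  rd: (w>>7)&0x7=0x5 → $5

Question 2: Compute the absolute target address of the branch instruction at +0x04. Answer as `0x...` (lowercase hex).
@+04  little-endian(04 a8) = 0xa804
  op=0xa804>>10=0x2a ⇒ bl (J)
  [9:0] imm=4 = #4
  target = base 0x1a3e + off 0x04 + 2 + imm 4 = 0x1a48

0x1a48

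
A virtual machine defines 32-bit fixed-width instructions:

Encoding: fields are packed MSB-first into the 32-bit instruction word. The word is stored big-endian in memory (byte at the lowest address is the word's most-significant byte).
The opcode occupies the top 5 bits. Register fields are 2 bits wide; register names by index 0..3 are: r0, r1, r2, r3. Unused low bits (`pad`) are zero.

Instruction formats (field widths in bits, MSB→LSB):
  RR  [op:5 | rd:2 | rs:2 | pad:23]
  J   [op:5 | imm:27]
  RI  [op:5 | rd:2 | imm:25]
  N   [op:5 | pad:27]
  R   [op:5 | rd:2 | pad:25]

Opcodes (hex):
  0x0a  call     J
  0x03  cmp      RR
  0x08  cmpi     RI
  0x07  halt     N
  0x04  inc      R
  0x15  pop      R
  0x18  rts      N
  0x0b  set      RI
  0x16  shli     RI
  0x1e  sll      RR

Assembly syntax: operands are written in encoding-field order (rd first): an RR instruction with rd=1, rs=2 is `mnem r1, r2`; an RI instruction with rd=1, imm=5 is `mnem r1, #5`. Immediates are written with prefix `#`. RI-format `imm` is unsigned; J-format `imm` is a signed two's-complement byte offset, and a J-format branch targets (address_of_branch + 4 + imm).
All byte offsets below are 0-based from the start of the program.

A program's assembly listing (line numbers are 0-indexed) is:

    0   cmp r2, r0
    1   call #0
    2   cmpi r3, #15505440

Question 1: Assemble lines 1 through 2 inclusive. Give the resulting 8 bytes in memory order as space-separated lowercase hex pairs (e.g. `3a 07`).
50 00 00 00 46 ec 98 20

line 1 (call): pack op=0xa:5|imm=0:27 = 0x50000000; big→ 50 00 00 00
line 2 (cmpi): pack op=0x8:5|rd=3:2|imm=15505440:25 = 0x46ec9820; big→ 46 ec 98 20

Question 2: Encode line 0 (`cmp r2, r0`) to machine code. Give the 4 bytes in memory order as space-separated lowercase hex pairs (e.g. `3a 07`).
1c 00 00 00

0. cmp fields op=0x3:5|rd=2:2|rs=0:2|pad=0:23 → word 1c000000h → 1c 00 00 00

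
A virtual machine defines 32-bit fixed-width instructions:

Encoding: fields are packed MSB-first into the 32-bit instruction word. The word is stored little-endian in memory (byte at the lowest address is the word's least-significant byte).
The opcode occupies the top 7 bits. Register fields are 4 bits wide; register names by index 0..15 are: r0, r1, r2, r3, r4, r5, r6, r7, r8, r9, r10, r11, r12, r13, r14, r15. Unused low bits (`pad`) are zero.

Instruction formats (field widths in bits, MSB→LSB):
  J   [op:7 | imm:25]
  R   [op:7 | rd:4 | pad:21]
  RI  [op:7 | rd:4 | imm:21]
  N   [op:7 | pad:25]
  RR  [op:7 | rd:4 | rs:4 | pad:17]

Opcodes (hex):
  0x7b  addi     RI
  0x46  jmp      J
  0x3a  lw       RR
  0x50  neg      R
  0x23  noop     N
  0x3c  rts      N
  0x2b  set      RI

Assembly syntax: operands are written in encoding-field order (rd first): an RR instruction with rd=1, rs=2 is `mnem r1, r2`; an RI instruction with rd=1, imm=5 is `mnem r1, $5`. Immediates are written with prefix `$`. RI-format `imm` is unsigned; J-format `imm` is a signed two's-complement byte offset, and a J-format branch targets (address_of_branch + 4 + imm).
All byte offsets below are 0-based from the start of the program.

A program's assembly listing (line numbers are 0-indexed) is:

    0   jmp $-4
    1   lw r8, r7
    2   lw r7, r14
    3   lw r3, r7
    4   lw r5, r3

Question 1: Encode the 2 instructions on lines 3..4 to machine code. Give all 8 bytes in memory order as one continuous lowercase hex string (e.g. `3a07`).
L3: lw op=0x3a:7|rd=3:4|rs=7:4|pad=0:17 ⇒ 0x746e0000 ⇒ little 00 00 6e 74
L4: lw op=0x3a:7|rd=5:4|rs=3:4|pad=0:17 ⇒ 0x74a60000 ⇒ little 00 00 a6 74

00006e740000a674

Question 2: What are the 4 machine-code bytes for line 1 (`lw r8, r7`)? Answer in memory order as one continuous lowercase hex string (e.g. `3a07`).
line 1 (lw): pack op=0x3a:7|rd=8:4|rs=7:4|pad=0:17 = 0x750e0000; little→ 00 00 0e 75

00000e75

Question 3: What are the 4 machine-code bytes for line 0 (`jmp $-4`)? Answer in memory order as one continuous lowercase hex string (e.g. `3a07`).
fcffff8d

0. jmp fields op=0x46:7|imm=-4:25 → word 8dfffffch → fc ff ff 8d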